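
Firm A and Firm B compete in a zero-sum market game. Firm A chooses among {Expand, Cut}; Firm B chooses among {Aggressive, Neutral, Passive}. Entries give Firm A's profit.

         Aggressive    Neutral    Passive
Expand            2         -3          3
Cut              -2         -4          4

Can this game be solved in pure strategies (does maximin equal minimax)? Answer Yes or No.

Row minima: Expand → -3, Cut → -4; maximin = -3.
Column maxima: Aggressive → 2, Neutral → -3, Passive → 4; minimax = -3.
maximin = minimax = -3, so a saddle point exists.

Yes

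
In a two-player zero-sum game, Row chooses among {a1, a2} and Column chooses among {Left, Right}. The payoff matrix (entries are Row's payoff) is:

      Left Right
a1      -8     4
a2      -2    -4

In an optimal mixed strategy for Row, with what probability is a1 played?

Row minima: a1 → -8, a2 → -4; maximin = -4.
Column maxima: Left → -2, Right → 4; minimax = -2.
-4 ≠ -2, so there is no saddle point; optimal play is mixed.
Let Row play a1 with probability p. Expected payoff against Left: (-8)p + (-2)(1−p) = −6p − 2; against Right: 4p + (-4)(1−p) = 8p − 4.
Setting these equal: −6p − 2 = 8p − 4 ⇒ −14p = -2 ⇒ p = 1/7, and the value is (-6)·(1/7) − 2 = -20/7.
For Column: with q = P(Left), equating a1's and a2's payoffs gives −12q + 4 = 2q − 4 ⇒ q = 4/7.

1/7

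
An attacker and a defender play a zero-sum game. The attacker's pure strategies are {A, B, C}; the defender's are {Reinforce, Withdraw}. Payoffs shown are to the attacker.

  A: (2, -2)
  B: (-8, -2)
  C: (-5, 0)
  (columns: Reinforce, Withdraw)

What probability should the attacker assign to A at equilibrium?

Row minima: A → -2, B → -8, C → -5; maximin = -2.
Column maxima: Reinforce → 2, Withdraw → 0; minimax = 0.
-2 ≠ 0, so there is no saddle point; optimal play is mixed.
B is strictly dominated by C, so the attacker never plays it.
On the remaining 2×2 (A, C vs Reinforce, Withdraw):
Let the attacker play A with probability p. Expected payoff against Reinforce: 2p + (-5)(1−p) = 7p − 5; against Withdraw: (-2)p + 0(1−p) = −2p.
Setting these equal: 7p − 5 = −2p ⇒ 9p = 5 ⇒ p = 5/9, and the value is (7)·(5/9) − 5 = -10/9.
For the defender: with q = P(Reinforce), equating A's and C's payoffs gives 4q − 2 = −5q ⇒ q = 2/9.

5/9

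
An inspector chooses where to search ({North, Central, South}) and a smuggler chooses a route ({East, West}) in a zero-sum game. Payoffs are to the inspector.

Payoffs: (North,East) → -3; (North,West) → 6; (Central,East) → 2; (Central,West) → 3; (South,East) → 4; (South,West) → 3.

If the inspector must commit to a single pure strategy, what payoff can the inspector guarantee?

Row minima: North → -3, Central → 2, South → 3.
The best of these is 3.

3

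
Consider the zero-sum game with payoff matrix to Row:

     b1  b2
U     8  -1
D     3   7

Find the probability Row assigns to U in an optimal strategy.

4/13

Row minima: U → -1, D → 3; maximin = 3.
Column maxima: b1 → 8, b2 → 7; minimax = 7.
3 ≠ 7, so there is no saddle point; optimal play is mixed.
Let Row play U with probability p. Expected payoff against b1: 8p + 3(1−p) = 5p + 3; against b2: (-1)p + 7(1−p) = −8p + 7.
Setting these equal: 5p + 3 = −8p + 7 ⇒ 13p = 4 ⇒ p = 4/13, and the value is (5)·(4/13) + 3 = 59/13.
For Column: with q = P(b1), equating U's and D's payoffs gives 9q − 1 = −4q + 7 ⇒ q = 8/13.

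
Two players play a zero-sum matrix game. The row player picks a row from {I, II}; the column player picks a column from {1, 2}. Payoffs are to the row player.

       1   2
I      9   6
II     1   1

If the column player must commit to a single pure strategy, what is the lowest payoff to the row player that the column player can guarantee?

Column maxima: 1 → 9, 2 → 6.
The smallest of these is 6.

6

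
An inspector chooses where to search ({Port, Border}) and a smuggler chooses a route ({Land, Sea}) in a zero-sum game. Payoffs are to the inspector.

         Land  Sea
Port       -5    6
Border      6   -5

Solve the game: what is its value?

1/2

Row minima: Port → -5, Border → -5; maximin = -5.
Column maxima: Land → 6, Sea → 6; minimax = 6.
-5 ≠ 6, so there is no saddle point; optimal play is mixed.
Let the inspector play Port with probability p. Expected payoff against Land: (-5)p + 6(1−p) = −11p + 6; against Sea: 6p + (-5)(1−p) = 11p − 5.
Setting these equal: −11p + 6 = 11p − 5 ⇒ −22p = -11 ⇒ p = 1/2, and the value is (-11)·(1/2) + 6 = 1/2.
For the smuggler: with q = P(Land), equating Port's and Border's payoffs gives −11q + 6 = 11q − 5 ⇒ q = 1/2.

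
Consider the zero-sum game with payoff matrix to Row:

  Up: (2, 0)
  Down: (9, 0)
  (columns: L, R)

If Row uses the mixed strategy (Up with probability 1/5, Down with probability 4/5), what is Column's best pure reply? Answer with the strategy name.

R

If Column plays L, Row's expected payoff is (1/5)·2 + (4/5)·9 = 38/5.
If Column plays R, Row's expected payoff is (1/5)·0 + (4/5)·0 = 0.
Column minimizes Row's payoff; the smallest is 0, so the best response is R.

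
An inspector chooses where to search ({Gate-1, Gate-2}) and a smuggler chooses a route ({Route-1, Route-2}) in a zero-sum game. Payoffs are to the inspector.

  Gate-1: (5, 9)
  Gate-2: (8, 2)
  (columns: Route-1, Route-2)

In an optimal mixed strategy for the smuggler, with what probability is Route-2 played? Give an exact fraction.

3/10

Row minima: Gate-1 → 5, Gate-2 → 2; maximin = 5.
Column maxima: Route-1 → 8, Route-2 → 9; minimax = 8.
5 ≠ 8, so there is no saddle point; optimal play is mixed.
Let the inspector play Gate-1 with probability p. Expected payoff against Route-1: 5p + 8(1−p) = −3p + 8; against Route-2: 9p + 2(1−p) = 7p + 2.
Setting these equal: −3p + 8 = 7p + 2 ⇒ −10p = -6 ⇒ p = 3/5, and the value is (-3)·(3/5) + 8 = 31/5.
For the smuggler: with q = P(Route-1), equating Gate-1's and Gate-2's payoffs gives −4q + 9 = 6q + 2 ⇒ q = 7/10.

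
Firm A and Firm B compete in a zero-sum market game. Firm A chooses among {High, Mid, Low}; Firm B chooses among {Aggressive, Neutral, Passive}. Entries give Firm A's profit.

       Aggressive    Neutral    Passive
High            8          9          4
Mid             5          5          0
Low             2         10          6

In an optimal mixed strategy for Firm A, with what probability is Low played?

1/2

Row minima: High → 4, Mid → 0, Low → 2; maximin = 4.
Column maxima: Aggressive → 8, Neutral → 10, Passive → 6; minimax = 6.
4 ≠ 6, so there is no saddle point; optimal play is mixed.
Mid is strictly dominated by High, so Firm A never plays it.
With Mid eliminated, Neutral is strictly dominated by Aggressive (it gives Firm A strictly more in every remaining row), so Firm B never plays it.
On the remaining 2×2 (High, Low vs Aggressive, Passive):
Let Firm A play High with probability p. Expected payoff against Aggressive: 8p + 2(1−p) = 6p + 2; against Passive: 4p + 6(1−p) = −2p + 6.
Setting these equal: 6p + 2 = −2p + 6 ⇒ 8p = 4 ⇒ p = 1/2, and the value is (6)·(1/2) + 2 = 5.
For Firm B: with q = P(Aggressive), equating High's and Low's payoffs gives 4q + 4 = −4q + 6 ⇒ q = 1/4.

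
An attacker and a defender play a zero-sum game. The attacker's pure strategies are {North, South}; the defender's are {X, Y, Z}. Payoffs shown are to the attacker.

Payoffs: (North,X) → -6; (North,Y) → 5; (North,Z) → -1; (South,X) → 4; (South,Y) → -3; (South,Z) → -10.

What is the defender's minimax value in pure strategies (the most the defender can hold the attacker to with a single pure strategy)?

-1

Column maxima: X → 4, Y → 5, Z → -1.
The smallest of these is -1.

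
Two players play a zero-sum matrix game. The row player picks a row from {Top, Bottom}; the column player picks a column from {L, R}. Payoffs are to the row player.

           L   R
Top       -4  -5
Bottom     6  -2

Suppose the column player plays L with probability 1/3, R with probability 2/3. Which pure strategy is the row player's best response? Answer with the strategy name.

Expected payoff of Top: (1/3)·(-4) + (2/3)·(-5) = -14/3.
Expected payoff of Bottom: (1/3)·6 + (2/3)·(-2) = 2/3.
The largest is 2/3, so the row player's best response is Bottom.

Bottom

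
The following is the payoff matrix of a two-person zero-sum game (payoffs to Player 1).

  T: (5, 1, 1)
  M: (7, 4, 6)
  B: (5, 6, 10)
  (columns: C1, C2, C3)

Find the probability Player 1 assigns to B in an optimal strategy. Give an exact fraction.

Row minima: T → 1, M → 4, B → 5; maximin = 5.
Column maxima: C1 → 7, C2 → 6, C3 → 10; minimax = 6.
5 ≠ 6, so there is no saddle point; optimal play is mixed.
T is strictly dominated by M, so Player 1 never plays it.
With T eliminated, C3 is strictly dominated by C2 (it gives Player 1 strictly more in every remaining row), so Player 2 never plays it.
On the remaining 2×2 (M, B vs C1, C2):
Let Player 1 play M with probability p. Expected payoff against C1: 7p + 5(1−p) = 2p + 5; against C2: 4p + 6(1−p) = −2p + 6.
Setting these equal: 2p + 5 = −2p + 6 ⇒ 4p = 1 ⇒ p = 1/4, and the value is (2)·(1/4) + 5 = 11/2.
For Player 2: with q = P(C1), equating M's and B's payoffs gives 3q + 4 = −q + 6 ⇒ q = 1/2.

3/4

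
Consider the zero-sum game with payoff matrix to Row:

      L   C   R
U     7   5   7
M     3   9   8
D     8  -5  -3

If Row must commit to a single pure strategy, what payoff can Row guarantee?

Row minima: U → 5, M → 3, D → -5.
The best of these is 5.

5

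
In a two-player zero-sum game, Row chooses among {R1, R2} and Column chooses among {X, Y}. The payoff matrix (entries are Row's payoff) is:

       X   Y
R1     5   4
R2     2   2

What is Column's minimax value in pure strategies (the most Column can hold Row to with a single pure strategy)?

4

Column maxima: X → 5, Y → 4.
The smallest of these is 4.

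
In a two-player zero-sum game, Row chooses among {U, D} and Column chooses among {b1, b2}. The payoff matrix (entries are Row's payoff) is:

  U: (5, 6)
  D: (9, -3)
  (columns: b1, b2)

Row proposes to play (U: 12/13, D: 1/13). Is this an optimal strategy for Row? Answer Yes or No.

Yes

Against b1 this mix gives (12/13)·5 + (1/13)·9 = 69/13.
Against b2 this mix gives (12/13)·6 + (1/13)·(-3) = 69/13.
All of Column's active replies (b1, b2) yield 69/13, and no column does worse for Row. The mix makes Column indifferent and guarantees 69/13, so it is optimal.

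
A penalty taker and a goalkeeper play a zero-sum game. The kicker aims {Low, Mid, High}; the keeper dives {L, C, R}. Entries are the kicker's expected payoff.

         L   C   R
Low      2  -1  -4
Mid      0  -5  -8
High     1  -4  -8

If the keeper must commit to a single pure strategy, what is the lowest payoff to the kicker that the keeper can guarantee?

Column maxima: L → 2, C → -1, R → -4.
The smallest of these is -4.

-4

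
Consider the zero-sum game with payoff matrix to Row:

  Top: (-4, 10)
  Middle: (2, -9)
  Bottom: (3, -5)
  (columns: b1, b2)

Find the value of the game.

Row minima: Top → -4, Middle → -9, Bottom → -5; maximin = -4.
Column maxima: b1 → 3, b2 → 10; minimax = 3.
-4 ≠ 3, so there is no saddle point; optimal play is mixed.
Middle is strictly dominated by Bottom, so Row never plays it.
On the remaining 2×2 (Top, Bottom vs b1, b2):
Let Row play Top with probability p. Expected payoff against b1: (-4)p + 3(1−p) = −7p + 3; against b2: 10p + (-5)(1−p) = 15p − 5.
Setting these equal: −7p + 3 = 15p − 5 ⇒ −22p = -8 ⇒ p = 4/11, and the value is (-7)·(4/11) + 3 = 5/11.
For Column: with q = P(b1), equating Top's and Bottom's payoffs gives −14q + 10 = 8q − 5 ⇒ q = 15/22.

5/11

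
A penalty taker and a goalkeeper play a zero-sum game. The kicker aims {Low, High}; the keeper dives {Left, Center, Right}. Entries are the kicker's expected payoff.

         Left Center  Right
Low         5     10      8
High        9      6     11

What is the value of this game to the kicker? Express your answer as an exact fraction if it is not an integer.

15/2

Row minima: Low → 5, High → 6; maximin = 6.
Column maxima: Left → 9, Center → 10, Right → 11; minimax = 9.
6 ≠ 9, so there is no saddle point; optimal play is mixed.
Right is strictly dominated by Left (it gives the kicker strictly more in every row), so the keeper never plays it.
On the remaining 2×2 (Low, High vs Left, Center):
Let the kicker play Low with probability p. Expected payoff against Left: 5p + 9(1−p) = −4p + 9; against Center: 10p + 6(1−p) = 4p + 6.
Setting these equal: −4p + 9 = 4p + 6 ⇒ −8p = -3 ⇒ p = 3/8, and the value is (-4)·(3/8) + 9 = 15/2.
For the keeper: with q = P(Left), equating Low's and High's payoffs gives −5q + 10 = 3q + 6 ⇒ q = 1/2.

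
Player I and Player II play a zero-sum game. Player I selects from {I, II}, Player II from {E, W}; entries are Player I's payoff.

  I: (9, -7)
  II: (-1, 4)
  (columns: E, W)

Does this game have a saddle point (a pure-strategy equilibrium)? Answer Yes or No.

Row minima: I → -7, II → -1; maximin = -1.
Column maxima: E → 9, W → 4; minimax = 4.
-1 ≠ 4, so no pure-strategy equilibrium exists.

No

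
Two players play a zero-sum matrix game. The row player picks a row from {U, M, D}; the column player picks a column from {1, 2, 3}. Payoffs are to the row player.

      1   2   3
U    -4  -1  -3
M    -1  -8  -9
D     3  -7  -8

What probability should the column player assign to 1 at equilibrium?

Row minima: U → -4, M → -9, D → -8; maximin = -4.
Column maxima: 1 → 3, 2 → -1, 3 → -3; minimax = -3.
-4 ≠ -3, so there is no saddle point; optimal play is mixed.
M is strictly dominated by D, so the row player never plays it.
2 is strictly dominated by 3 (it gives the row player strictly more in every row), so the column player never plays it.
On the remaining 2×2 (U, D vs 1, 3):
Let the row player play U with probability p. Expected payoff against 1: (-4)p + 3(1−p) = −7p + 3; against 3: (-3)p + (-8)(1−p) = 5p − 8.
Setting these equal: −7p + 3 = 5p − 8 ⇒ −12p = -11 ⇒ p = 11/12, and the value is (-7)·(11/12) + 3 = -41/12.
For the column player: with q = P(1), equating U's and D's payoffs gives −q − 3 = 11q − 8 ⇒ q = 5/12.

5/12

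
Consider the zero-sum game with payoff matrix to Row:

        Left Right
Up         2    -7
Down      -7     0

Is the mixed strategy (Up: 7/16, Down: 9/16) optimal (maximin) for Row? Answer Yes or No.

Against Left this mix gives (7/16)·2 + (9/16)·(-7) = -49/16.
Against Right this mix gives (7/16)·(-7) + (9/16)·0 = -49/16.
All of Column's active replies (Left, Right) yield -49/16, and no column does worse for Row. The mix makes Column indifferent and guarantees -49/16, so it is optimal.

Yes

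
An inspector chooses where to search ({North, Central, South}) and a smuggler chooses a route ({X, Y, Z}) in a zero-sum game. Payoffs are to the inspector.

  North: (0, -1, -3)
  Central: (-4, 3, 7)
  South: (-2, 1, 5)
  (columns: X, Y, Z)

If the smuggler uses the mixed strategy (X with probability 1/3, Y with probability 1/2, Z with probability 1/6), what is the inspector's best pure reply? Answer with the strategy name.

Expected payoff of North: (1/3)·0 + (1/2)·(-1) + (1/6)·(-3) = -1.
Expected payoff of Central: (1/3)·(-4) + (1/2)·3 + (1/6)·7 = 4/3.
Expected payoff of South: (1/3)·(-2) + (1/2)·1 + (1/6)·5 = 2/3.
The largest is 4/3, so the inspector's best response is Central.

Central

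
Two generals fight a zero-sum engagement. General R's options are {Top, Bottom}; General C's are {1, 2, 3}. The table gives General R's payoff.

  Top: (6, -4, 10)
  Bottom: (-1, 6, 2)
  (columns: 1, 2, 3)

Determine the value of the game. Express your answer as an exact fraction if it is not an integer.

32/17

Row minima: Top → -4, Bottom → -1; maximin = -1.
Column maxima: 1 → 6, 2 → 6, 3 → 10; minimax = 6.
-1 ≠ 6, so there is no saddle point; optimal play is mixed.
3 is strictly dominated by 1 (it gives General R strictly more in every row), so General C never plays it.
On the remaining 2×2 (Top, Bottom vs 1, 2):
Let General R play Top with probability p. Expected payoff against 1: 6p + (-1)(1−p) = 7p − 1; against 2: (-4)p + 6(1−p) = −10p + 6.
Setting these equal: 7p − 1 = −10p + 6 ⇒ 17p = 7 ⇒ p = 7/17, and the value is (7)·(7/17) − 1 = 32/17.
For General C: with q = P(1), equating Top's and Bottom's payoffs gives 10q − 4 = −7q + 6 ⇒ q = 10/17.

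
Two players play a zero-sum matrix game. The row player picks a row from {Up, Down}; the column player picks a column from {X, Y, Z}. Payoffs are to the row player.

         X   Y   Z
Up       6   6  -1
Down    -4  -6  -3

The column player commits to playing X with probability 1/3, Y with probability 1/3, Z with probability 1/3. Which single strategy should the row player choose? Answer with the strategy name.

Up

Expected payoff of Up: (1/3)·6 + (1/3)·6 + (1/3)·(-1) = 11/3.
Expected payoff of Down: (1/3)·(-4) + (1/3)·(-6) + (1/3)·(-3) = -13/3.
The largest is 11/3, so the row player's best response is Up.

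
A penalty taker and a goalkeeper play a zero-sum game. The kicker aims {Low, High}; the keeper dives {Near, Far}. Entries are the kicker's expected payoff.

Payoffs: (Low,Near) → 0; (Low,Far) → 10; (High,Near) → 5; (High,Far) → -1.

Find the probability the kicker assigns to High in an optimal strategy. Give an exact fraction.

Row minima: Low → 0, High → -1; maximin = 0.
Column maxima: Near → 5, Far → 10; minimax = 5.
0 ≠ 5, so there is no saddle point; optimal play is mixed.
Let the kicker play Low with probability p. Expected payoff against Near: 0p + 5(1−p) = −5p + 5; against Far: 10p + (-1)(1−p) = 11p − 1.
Setting these equal: −5p + 5 = 11p − 1 ⇒ −16p = -6 ⇒ p = 3/8, and the value is (-5)·(3/8) + 5 = 25/8.
For the keeper: with q = P(Near), equating Low's and High's payoffs gives −10q + 10 = 6q − 1 ⇒ q = 11/16.

5/8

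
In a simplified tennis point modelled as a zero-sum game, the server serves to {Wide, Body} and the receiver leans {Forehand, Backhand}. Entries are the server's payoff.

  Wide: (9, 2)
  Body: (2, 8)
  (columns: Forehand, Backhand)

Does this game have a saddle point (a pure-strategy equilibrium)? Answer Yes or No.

Row minima: Wide → 2, Body → 2; maximin = 2.
Column maxima: Forehand → 9, Backhand → 8; minimax = 8.
2 ≠ 8, so no pure-strategy equilibrium exists.

No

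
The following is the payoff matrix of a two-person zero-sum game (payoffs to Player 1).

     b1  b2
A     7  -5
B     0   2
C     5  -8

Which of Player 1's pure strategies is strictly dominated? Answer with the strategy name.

C

A gives a strictly higher payoff than C against every column: 7 > 5, -5 > -8.
So C is strictly dominated and Player 1 never plays it.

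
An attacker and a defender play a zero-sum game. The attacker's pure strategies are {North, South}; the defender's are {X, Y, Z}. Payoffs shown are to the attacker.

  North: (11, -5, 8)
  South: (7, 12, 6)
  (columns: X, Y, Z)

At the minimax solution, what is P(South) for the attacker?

13/19

Row minima: North → -5, South → 6; maximin = 6.
Column maxima: X → 11, Y → 12, Z → 8; minimax = 8.
6 ≠ 8, so there is no saddle point; optimal play is mixed.
X is strictly dominated by Z (it gives the attacker strictly more in every row), so the defender never plays it.
On the remaining 2×2 (North, South vs Y, Z):
Let the attacker play North with probability p. Expected payoff against Y: (-5)p + 12(1−p) = −17p + 12; against Z: 8p + 6(1−p) = 2p + 6.
Setting these equal: −17p + 12 = 2p + 6 ⇒ −19p = -6 ⇒ p = 6/19, and the value is (-17)·(6/19) + 12 = 126/19.
For the defender: with q = P(Y), equating North's and South's payoffs gives −13q + 8 = 6q + 6 ⇒ q = 2/19.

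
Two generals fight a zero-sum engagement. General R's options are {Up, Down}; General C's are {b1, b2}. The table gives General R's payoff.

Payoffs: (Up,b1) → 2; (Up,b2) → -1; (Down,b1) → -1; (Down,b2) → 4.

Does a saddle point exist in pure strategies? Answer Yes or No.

Row minima: Up → -1, Down → -1; maximin = -1.
Column maxima: b1 → 2, b2 → 4; minimax = 2.
-1 ≠ 2, so no pure-strategy equilibrium exists.

No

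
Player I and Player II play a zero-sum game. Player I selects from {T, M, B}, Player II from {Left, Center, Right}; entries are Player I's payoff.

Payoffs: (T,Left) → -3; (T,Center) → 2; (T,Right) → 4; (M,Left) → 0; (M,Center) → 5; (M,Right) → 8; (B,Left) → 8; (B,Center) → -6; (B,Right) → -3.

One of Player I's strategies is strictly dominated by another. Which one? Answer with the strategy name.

T

M gives a strictly higher payoff than T against every column: 0 > -3, 5 > 2, 8 > 4.
So T is strictly dominated and Player I never plays it.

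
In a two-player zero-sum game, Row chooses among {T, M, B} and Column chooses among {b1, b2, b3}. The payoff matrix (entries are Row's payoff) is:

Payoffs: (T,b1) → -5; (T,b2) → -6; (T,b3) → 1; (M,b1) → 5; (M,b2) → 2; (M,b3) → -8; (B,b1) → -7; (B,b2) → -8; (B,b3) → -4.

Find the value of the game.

-46/17

Row minima: T → -6, M → -8, B → -8; maximin = -6.
Column maxima: b1 → 5, b2 → 2, b3 → 1; minimax = 1.
-6 ≠ 1, so there is no saddle point; optimal play is mixed.
B is strictly dominated by T, so Row never plays it.
b1 is strictly dominated by b2 (it gives Row strictly more in every row), so Column never plays it.
On the remaining 2×2 (T, M vs b2, b3):
Let Row play T with probability p. Expected payoff against b2: (-6)p + 2(1−p) = −8p + 2; against b3: 1p + (-8)(1−p) = 9p − 8.
Setting these equal: −8p + 2 = 9p − 8 ⇒ −17p = -10 ⇒ p = 10/17, and the value is (-8)·(10/17) + 2 = -46/17.
For Column: with q = P(b2), equating T's and M's payoffs gives −7q + 1 = 10q − 8 ⇒ q = 9/17.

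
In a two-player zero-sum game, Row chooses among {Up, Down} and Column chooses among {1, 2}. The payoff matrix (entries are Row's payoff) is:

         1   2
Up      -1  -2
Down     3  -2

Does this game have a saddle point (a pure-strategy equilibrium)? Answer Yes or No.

Row minima: Up → -2, Down → -2; maximin = -2.
Column maxima: 1 → 3, 2 → -2; minimax = -2.
maximin = minimax = -2, so a saddle point exists.

Yes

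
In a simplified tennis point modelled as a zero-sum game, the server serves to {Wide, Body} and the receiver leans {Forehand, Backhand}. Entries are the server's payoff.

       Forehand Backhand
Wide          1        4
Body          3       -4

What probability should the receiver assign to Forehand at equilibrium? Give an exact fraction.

4/5

Row minima: Wide → 1, Body → -4; maximin = 1.
Column maxima: Forehand → 3, Backhand → 4; minimax = 3.
1 ≠ 3, so there is no saddle point; optimal play is mixed.
Let the server play Wide with probability p. Expected payoff against Forehand: 1p + 3(1−p) = −2p + 3; against Backhand: 4p + (-4)(1−p) = 8p − 4.
Setting these equal: −2p + 3 = 8p − 4 ⇒ −10p = -7 ⇒ p = 7/10, and the value is (-2)·(7/10) + 3 = 8/5.
For the receiver: with q = P(Forehand), equating Wide's and Body's payoffs gives −3q + 4 = 7q − 4 ⇒ q = 4/5.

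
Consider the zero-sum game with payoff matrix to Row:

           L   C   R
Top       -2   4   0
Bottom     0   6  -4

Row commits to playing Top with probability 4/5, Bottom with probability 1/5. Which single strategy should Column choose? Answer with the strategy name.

L

If Column plays L, Row's expected payoff is (4/5)·(-2) + (1/5)·0 = -8/5.
If Column plays C, Row's expected payoff is (4/5)·4 + (1/5)·6 = 22/5.
If Column plays R, Row's expected payoff is (4/5)·0 + (1/5)·(-4) = -4/5.
Column minimizes Row's payoff; the smallest is -8/5, so the best response is L.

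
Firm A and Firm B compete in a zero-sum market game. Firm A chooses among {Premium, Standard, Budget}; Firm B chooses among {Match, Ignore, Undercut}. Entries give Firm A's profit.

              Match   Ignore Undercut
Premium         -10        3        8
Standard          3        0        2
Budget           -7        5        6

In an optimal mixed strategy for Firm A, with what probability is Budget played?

Row minima: Premium → -10, Standard → 0, Budget → -7; maximin = 0.
Column maxima: Match → 3, Ignore → 5, Undercut → 8; minimax = 3.
0 ≠ 3, so there is no saddle point; optimal play is mixed.
Undercut is strictly dominated by Ignore (it gives Firm A strictly more in every row), so Firm B never plays it.
With Undercut eliminated, Premium is strictly dominated by Budget (Budget gives Firm A strictly more in every remaining column), so Firm A never plays it.
On the remaining 2×2 (Standard, Budget vs Match, Ignore):
Let Firm A play Standard with probability p. Expected payoff against Match: 3p + (-7)(1−p) = 10p − 7; against Ignore: 0p + 5(1−p) = −5p + 5.
Setting these equal: 10p − 7 = −5p + 5 ⇒ 15p = 12 ⇒ p = 4/5, and the value is (10)·(4/5) − 7 = 1.
For Firm B: with q = P(Match), equating Standard's and Budget's payoffs gives 3q = −12q + 5 ⇒ q = 1/3.

1/5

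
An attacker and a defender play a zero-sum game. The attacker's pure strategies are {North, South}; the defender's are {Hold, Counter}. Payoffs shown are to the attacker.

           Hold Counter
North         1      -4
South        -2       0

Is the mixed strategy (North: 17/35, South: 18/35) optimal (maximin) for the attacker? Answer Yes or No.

Against Hold this mix gives (17/35)·1 + (18/35)·(-2) = -19/35.
Against Counter this mix gives (17/35)·(-4) + (18/35)·0 = -68/35.
The defender will play Counter, holding the attacker to -68/35. Shifting weight toward the row that does better against Counter would raise this floor (the equalizing mix achieves -8/7 against both Counter and Hold), so the proposed strategy is not optimal.

No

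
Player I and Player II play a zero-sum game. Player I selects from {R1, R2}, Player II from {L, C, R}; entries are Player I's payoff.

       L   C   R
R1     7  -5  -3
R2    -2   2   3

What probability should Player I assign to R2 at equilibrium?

Row minima: R1 → -5, R2 → -2; maximin = -2.
Column maxima: L → 7, C → 2, R → 3; minimax = 2.
-2 ≠ 2, so there is no saddle point; optimal play is mixed.
R is strictly dominated by C (it gives Player I strictly more in every row), so Player II never plays it.
On the remaining 2×2 (R1, R2 vs L, C):
Let Player I play R1 with probability p. Expected payoff against L: 7p + (-2)(1−p) = 9p − 2; against C: (-5)p + 2(1−p) = −7p + 2.
Setting these equal: 9p − 2 = −7p + 2 ⇒ 16p = 4 ⇒ p = 1/4, and the value is (9)·(1/4) − 2 = 1/4.
For Player II: with q = P(L), equating R1's and R2's payoffs gives 12q − 5 = −4q + 2 ⇒ q = 7/16.

3/4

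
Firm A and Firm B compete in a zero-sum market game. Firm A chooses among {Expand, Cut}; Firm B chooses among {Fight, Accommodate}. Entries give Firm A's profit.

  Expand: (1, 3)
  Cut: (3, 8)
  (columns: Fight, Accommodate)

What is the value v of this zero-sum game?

3

Row minima: Expand → 1, Cut → 3; maximin = 3.
Column maxima: Fight → 3, Accommodate → 8; minimax = 3.
Since maximin = minimax = 3, there is a saddle point and the value is 3.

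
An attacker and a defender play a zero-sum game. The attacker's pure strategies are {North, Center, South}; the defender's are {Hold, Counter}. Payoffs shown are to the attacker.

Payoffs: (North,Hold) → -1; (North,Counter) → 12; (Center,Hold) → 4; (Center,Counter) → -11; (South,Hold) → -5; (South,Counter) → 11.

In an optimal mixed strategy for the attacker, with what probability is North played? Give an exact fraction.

15/28

Row minima: North → -1, Center → -11, South → -5; maximin = -1.
Column maxima: Hold → 4, Counter → 12; minimax = 4.
-1 ≠ 4, so there is no saddle point; optimal play is mixed.
South is strictly dominated by North, so the attacker never plays it.
On the remaining 2×2 (North, Center vs Hold, Counter):
Let the attacker play North with probability p. Expected payoff against Hold: (-1)p + 4(1−p) = −5p + 4; against Counter: 12p + (-11)(1−p) = 23p − 11.
Setting these equal: −5p + 4 = 23p − 11 ⇒ −28p = -15 ⇒ p = 15/28, and the value is (-5)·(15/28) + 4 = 37/28.
For the defender: with q = P(Hold), equating North's and Center's payoffs gives −13q + 12 = 15q − 11 ⇒ q = 23/28.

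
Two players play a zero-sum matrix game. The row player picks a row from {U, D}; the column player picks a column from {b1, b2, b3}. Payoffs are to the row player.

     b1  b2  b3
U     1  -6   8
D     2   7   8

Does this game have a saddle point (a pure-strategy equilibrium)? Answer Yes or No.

Row minima: U → -6, D → 2; maximin = 2.
Column maxima: b1 → 2, b2 → 7, b3 → 8; minimax = 2.
maximin = minimax = 2, so a saddle point exists.

Yes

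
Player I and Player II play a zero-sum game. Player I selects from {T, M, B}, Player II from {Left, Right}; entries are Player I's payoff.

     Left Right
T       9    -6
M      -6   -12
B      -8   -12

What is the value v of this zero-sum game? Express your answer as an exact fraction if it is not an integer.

Row minima: T → -6, M → -12, B → -12; maximin = -6.
Column maxima: Left → 9, Right → -6; minimax = -6.
Since maximin = minimax = -6, there is a saddle point and the value is -6.

-6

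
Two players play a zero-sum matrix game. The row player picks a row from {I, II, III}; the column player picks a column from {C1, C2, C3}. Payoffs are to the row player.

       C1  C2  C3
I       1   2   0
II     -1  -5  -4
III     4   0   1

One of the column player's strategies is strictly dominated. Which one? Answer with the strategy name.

C1

C3 holds the row player's payoff strictly below C1 in every row: 0 < 1, -4 < -1, 1 < 4.
So C1 is strictly dominated for the column player.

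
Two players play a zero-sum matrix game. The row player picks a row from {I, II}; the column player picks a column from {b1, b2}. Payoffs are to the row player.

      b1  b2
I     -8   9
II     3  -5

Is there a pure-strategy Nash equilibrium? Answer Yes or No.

Row minima: I → -8, II → -5; maximin = -5.
Column maxima: b1 → 3, b2 → 9; minimax = 3.
-5 ≠ 3, so no pure-strategy equilibrium exists.

No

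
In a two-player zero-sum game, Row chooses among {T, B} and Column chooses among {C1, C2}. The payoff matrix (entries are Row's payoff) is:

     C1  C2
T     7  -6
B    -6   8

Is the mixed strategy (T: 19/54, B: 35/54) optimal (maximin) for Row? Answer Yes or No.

No

Against C1 this mix gives (19/54)·7 + (35/54)·(-6) = -77/54.
Against C2 this mix gives (19/54)·(-6) + (35/54)·8 = 83/27.
Column will play C1, holding Row to -77/54. Shifting weight toward the row that does better against C1 would raise this floor (the equalizing mix achieves 20/27 against both C1 and C2), so the proposed strategy is not optimal.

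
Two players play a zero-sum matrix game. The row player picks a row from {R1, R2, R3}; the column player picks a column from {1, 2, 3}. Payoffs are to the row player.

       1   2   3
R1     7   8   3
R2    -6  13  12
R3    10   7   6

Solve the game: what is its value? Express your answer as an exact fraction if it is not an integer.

Row minima: R1 → 3, R2 → -6, R3 → 6; maximin = 6.
Column maxima: 1 → 10, 2 → 13, 3 → 12; minimax = 10.
6 ≠ 10, so there is no saddle point; optimal play is mixed.
2 is strictly dominated by 3 (it gives the row player strictly more in every row), so the column player never plays it.
With 2 eliminated, R1 is strictly dominated by R3 (R3 gives the row player strictly more in every remaining column), so the row player never plays it.
On the remaining 2×2 (R2, R3 vs 1, 3):
Let the row player play R2 with probability p. Expected payoff against 1: (-6)p + 10(1−p) = −16p + 10; against 3: 12p + 6(1−p) = 6p + 6.
Setting these equal: −16p + 10 = 6p + 6 ⇒ −22p = -4 ⇒ p = 2/11, and the value is (-16)·(2/11) + 10 = 78/11.
For the column player: with q = P(1), equating R2's and R3's payoffs gives −18q + 12 = 4q + 6 ⇒ q = 3/11.

78/11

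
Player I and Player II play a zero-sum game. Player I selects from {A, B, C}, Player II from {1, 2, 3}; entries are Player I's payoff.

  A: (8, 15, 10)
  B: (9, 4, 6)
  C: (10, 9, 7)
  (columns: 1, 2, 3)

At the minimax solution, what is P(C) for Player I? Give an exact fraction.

Row minima: A → 8, B → 4, C → 7; maximin = 8.
Column maxima: 1 → 10, 2 → 15, 3 → 10; minimax = 10.
8 ≠ 10, so there is no saddle point; optimal play is mixed.
B is strictly dominated by C, so Player I never plays it.
With B eliminated, 2 is strictly dominated by 3 (it gives Player I strictly more in every remaining row), so Player II never plays it.
On the remaining 2×2 (A, C vs 1, 3):
Let Player I play A with probability p. Expected payoff against 1: 8p + 10(1−p) = −2p + 10; against 3: 10p + 7(1−p) = 3p + 7.
Setting these equal: −2p + 10 = 3p + 7 ⇒ −5p = -3 ⇒ p = 3/5, and the value is (-2)·(3/5) + 10 = 44/5.
For Player II: with q = P(1), equating A's and C's payoffs gives −2q + 10 = 3q + 7 ⇒ q = 3/5.

2/5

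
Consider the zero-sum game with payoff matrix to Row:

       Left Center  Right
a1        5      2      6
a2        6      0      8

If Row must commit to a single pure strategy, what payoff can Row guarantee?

2

Row minima: a1 → 2, a2 → 0.
The best of these is 2.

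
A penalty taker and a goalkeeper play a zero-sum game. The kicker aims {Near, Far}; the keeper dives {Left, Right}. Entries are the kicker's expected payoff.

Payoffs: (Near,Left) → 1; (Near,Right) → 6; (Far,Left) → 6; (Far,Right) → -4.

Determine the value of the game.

Row minima: Near → 1, Far → -4; maximin = 1.
Column maxima: Left → 6, Right → 6; minimax = 6.
1 ≠ 6, so there is no saddle point; optimal play is mixed.
Let the kicker play Near with probability p. Expected payoff against Left: 1p + 6(1−p) = −5p + 6; against Right: 6p + (-4)(1−p) = 10p − 4.
Setting these equal: −5p + 6 = 10p − 4 ⇒ −15p = -10 ⇒ p = 2/3, and the value is (-5)·(2/3) + 6 = 8/3.
For the keeper: with q = P(Left), equating Near's and Far's payoffs gives −5q + 6 = 10q − 4 ⇒ q = 2/3.

8/3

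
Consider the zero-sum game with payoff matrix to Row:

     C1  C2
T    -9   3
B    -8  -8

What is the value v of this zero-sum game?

Row minima: T → -9, B → -8; maximin = -8.
Column maxima: C1 → -8, C2 → 3; minimax = -8.
Since maximin = minimax = -8, there is a saddle point and the value is -8.

-8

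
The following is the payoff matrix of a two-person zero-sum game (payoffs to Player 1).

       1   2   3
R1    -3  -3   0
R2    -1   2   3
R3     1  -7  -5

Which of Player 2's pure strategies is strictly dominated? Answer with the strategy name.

2 holds Player 1's payoff strictly below 3 in every row: -3 < 0, 2 < 3, -7 < -5.
So 3 is strictly dominated for Player 2.

3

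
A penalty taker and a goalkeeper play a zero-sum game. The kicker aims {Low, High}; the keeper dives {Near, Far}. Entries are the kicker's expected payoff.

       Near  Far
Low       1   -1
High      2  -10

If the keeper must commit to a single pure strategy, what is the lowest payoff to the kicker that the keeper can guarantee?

-1

Column maxima: Near → 2, Far → -1.
The smallest of these is -1.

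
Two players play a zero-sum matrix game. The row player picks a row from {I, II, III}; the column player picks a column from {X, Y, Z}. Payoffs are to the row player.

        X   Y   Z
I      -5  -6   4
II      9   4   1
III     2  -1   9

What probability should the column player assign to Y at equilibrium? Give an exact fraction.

8/13

Row minima: I → -6, II → 1, III → -1; maximin = 1.
Column maxima: X → 9, Y → 4, Z → 9; minimax = 4.
1 ≠ 4, so there is no saddle point; optimal play is mixed.
I is strictly dominated by III, so the row player never plays it.
X is strictly dominated by Y (it gives the row player strictly more in every row), so the column player never plays it.
On the remaining 2×2 (II, III vs Y, Z):
Let the row player play II with probability p. Expected payoff against Y: 4p + (-1)(1−p) = 5p − 1; against Z: 1p + 9(1−p) = −8p + 9.
Setting these equal: 5p − 1 = −8p + 9 ⇒ 13p = 10 ⇒ p = 10/13, and the value is (5)·(10/13) − 1 = 37/13.
For the column player: with q = P(Y), equating II's and III's payoffs gives 3q + 1 = −10q + 9 ⇒ q = 8/13.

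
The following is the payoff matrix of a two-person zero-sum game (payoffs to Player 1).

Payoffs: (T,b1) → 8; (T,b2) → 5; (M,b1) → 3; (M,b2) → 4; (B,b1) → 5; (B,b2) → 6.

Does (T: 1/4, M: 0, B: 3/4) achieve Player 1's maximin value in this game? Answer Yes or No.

Yes

Against b1 this mix gives (1/4)·8 + (3/4)·5 = 23/4.
Against b2 this mix gives (1/4)·5 + (3/4)·6 = 23/4.
All of Player 2's active replies (b1, b2) yield 23/4, and no column does worse for Player 1. The mix makes Player 2 indifferent and guarantees 23/4, so it is optimal.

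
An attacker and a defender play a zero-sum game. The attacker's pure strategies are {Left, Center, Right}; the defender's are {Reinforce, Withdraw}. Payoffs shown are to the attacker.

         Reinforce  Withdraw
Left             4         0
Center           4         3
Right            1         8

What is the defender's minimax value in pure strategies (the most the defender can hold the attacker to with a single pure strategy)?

4

Column maxima: Reinforce → 4, Withdraw → 8.
The smallest of these is 4.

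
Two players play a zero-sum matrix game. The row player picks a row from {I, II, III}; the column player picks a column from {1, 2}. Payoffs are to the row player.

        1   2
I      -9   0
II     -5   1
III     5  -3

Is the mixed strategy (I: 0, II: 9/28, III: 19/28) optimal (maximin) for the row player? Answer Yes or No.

No

Against 1 this mix gives (9/28)·(-5) + (19/28)·5 = 25/14.
Against 2 this mix gives (9/28)·1 + (19/28)·(-3) = -12/7.
The column player will play 2, holding the row player to -12/7. Shifting weight toward the row that does better against 2 would raise this floor (the equalizing mix achieves -5/7 against both 2 and 1), so the proposed strategy is not optimal.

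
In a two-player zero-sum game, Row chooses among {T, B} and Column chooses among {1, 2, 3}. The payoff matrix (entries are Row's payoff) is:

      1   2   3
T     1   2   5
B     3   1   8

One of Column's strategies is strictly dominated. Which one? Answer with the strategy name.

1 holds Row's payoff strictly below 3 in every row: 1 < 5, 3 < 8.
So 3 is strictly dominated for Column.

3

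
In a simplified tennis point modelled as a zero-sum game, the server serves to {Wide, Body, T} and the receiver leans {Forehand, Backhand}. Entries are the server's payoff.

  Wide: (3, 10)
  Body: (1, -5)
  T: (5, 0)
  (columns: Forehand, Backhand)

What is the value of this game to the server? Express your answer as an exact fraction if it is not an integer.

25/6

Row minima: Wide → 3, Body → -5, T → 0; maximin = 3.
Column maxima: Forehand → 5, Backhand → 10; minimax = 5.
3 ≠ 5, so there is no saddle point; optimal play is mixed.
Body is strictly dominated by Wide, so the server never plays it.
On the remaining 2×2 (Wide, T vs Forehand, Backhand):
Let the server play Wide with probability p. Expected payoff against Forehand: 3p + 5(1−p) = −2p + 5; against Backhand: 10p + 0(1−p) = 10p.
Setting these equal: −2p + 5 = 10p ⇒ −12p = -5 ⇒ p = 5/12, and the value is (-2)·(5/12) + 5 = 25/6.
For the receiver: with q = P(Forehand), equating Wide's and T's payoffs gives −7q + 10 = 5q ⇒ q = 5/6.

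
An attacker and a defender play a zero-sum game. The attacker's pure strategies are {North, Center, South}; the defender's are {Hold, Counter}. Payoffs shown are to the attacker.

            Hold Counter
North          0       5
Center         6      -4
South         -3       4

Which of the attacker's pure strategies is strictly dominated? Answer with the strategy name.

North gives a strictly higher payoff than South against every column: 0 > -3, 5 > 4.
So South is strictly dominated and the attacker never plays it.

South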